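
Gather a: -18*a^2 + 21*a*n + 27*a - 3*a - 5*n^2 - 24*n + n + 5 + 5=-18*a^2 + a*(21*n + 24) - 5*n^2 - 23*n + 10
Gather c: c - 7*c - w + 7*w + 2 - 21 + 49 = -6*c + 6*w + 30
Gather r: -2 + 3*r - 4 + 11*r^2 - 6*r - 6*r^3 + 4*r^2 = -6*r^3 + 15*r^2 - 3*r - 6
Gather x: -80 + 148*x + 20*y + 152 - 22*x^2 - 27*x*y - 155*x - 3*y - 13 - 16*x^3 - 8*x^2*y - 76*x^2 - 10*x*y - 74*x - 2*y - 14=-16*x^3 + x^2*(-8*y - 98) + x*(-37*y - 81) + 15*y + 45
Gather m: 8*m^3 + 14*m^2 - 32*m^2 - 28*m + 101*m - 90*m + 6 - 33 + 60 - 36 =8*m^3 - 18*m^2 - 17*m - 3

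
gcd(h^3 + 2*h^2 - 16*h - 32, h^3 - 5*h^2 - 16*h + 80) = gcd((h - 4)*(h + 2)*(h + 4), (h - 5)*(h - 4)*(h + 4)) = h^2 - 16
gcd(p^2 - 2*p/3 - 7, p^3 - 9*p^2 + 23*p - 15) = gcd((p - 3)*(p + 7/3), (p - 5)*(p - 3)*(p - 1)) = p - 3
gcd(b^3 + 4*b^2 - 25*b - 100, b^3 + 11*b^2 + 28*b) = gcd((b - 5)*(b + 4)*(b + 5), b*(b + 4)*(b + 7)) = b + 4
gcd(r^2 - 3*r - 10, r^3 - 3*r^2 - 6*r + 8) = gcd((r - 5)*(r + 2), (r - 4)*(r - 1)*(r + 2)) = r + 2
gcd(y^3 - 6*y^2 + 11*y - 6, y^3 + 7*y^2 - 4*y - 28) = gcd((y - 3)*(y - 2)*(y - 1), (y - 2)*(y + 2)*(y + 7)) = y - 2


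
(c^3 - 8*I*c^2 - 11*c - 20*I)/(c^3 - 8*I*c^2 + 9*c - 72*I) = (c^3 - 8*I*c^2 - 11*c - 20*I)/(c^3 - 8*I*c^2 + 9*c - 72*I)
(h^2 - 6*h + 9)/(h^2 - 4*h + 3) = (h - 3)/(h - 1)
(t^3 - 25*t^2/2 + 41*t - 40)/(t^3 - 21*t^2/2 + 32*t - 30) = (t - 8)/(t - 6)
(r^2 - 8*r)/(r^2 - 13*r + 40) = r/(r - 5)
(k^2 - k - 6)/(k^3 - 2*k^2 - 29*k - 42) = (k - 3)/(k^2 - 4*k - 21)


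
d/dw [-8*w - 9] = -8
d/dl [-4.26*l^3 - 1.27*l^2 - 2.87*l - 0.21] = -12.78*l^2 - 2.54*l - 2.87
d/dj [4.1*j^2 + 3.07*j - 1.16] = 8.2*j + 3.07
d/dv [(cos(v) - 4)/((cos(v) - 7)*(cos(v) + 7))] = (cos(v)^2 - 8*cos(v) + 49)*sin(v)/((cos(v) - 7)^2*(cos(v) + 7)^2)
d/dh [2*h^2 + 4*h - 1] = 4*h + 4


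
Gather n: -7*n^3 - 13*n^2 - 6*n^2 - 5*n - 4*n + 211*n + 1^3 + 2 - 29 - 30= -7*n^3 - 19*n^2 + 202*n - 56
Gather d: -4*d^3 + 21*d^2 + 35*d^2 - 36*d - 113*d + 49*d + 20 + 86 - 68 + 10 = -4*d^3 + 56*d^2 - 100*d + 48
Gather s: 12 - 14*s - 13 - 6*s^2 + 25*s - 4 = -6*s^2 + 11*s - 5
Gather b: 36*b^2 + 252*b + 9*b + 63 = 36*b^2 + 261*b + 63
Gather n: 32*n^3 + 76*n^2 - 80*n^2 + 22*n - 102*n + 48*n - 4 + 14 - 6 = 32*n^3 - 4*n^2 - 32*n + 4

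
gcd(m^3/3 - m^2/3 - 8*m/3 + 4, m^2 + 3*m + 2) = 1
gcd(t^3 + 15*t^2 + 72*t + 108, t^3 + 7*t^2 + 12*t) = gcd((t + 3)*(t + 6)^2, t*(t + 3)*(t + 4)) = t + 3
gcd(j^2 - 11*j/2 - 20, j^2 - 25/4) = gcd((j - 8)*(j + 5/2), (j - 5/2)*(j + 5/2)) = j + 5/2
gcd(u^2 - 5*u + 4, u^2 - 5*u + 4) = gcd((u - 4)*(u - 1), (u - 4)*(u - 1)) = u^2 - 5*u + 4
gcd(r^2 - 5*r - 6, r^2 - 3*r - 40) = 1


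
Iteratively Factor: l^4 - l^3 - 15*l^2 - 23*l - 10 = (l + 1)*(l^3 - 2*l^2 - 13*l - 10) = (l + 1)^2*(l^2 - 3*l - 10) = (l - 5)*(l + 1)^2*(l + 2)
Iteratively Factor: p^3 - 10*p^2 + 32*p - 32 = (p - 4)*(p^2 - 6*p + 8) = (p - 4)^2*(p - 2)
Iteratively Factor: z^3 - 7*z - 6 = (z + 1)*(z^2 - z - 6) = (z + 1)*(z + 2)*(z - 3)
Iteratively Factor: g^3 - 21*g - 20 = (g + 1)*(g^2 - g - 20) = (g + 1)*(g + 4)*(g - 5)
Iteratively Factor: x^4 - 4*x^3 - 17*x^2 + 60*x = (x - 3)*(x^3 - x^2 - 20*x) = (x - 3)*(x + 4)*(x^2 - 5*x) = x*(x - 3)*(x + 4)*(x - 5)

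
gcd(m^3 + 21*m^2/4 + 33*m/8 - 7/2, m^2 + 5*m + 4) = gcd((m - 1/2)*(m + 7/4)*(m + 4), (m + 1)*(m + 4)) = m + 4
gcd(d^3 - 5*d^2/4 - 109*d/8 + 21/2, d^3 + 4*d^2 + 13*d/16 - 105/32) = d^2 + 11*d/4 - 21/8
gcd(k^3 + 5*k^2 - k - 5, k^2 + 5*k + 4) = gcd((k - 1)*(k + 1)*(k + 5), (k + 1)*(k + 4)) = k + 1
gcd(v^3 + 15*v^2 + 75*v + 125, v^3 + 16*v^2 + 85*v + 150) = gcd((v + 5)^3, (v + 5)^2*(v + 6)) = v^2 + 10*v + 25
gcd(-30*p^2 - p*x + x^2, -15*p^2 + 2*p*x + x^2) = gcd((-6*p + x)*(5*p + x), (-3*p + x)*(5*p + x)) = 5*p + x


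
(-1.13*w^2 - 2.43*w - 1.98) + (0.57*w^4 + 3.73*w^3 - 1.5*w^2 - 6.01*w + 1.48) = 0.57*w^4 + 3.73*w^3 - 2.63*w^2 - 8.44*w - 0.5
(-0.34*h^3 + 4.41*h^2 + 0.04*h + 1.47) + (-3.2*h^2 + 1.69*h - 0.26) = -0.34*h^3 + 1.21*h^2 + 1.73*h + 1.21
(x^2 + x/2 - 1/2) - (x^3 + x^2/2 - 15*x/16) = -x^3 + x^2/2 + 23*x/16 - 1/2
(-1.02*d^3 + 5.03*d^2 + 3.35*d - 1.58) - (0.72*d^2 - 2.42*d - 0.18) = -1.02*d^3 + 4.31*d^2 + 5.77*d - 1.4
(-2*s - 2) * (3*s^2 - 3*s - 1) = -6*s^3 + 8*s + 2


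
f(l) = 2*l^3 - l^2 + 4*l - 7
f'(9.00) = 472.00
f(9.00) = 1406.00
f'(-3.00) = 64.00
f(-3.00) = -82.00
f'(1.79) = 19.64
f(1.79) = 8.43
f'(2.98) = 51.32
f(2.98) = 48.97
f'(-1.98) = 31.48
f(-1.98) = -34.37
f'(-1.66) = 23.85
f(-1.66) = -25.54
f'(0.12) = 3.85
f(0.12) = -6.53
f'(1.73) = 18.50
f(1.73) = 7.28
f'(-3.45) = 82.32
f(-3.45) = -114.83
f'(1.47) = 14.03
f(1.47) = 3.07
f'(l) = 6*l^2 - 2*l + 4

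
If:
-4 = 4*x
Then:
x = -1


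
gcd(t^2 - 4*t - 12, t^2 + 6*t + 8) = t + 2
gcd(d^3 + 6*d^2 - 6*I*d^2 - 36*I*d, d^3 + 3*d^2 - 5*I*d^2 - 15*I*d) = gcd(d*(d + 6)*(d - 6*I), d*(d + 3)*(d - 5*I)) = d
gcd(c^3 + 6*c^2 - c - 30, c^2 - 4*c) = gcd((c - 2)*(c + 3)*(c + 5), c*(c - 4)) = 1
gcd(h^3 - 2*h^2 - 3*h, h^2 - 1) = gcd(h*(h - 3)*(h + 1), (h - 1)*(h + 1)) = h + 1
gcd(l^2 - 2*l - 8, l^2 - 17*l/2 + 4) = 1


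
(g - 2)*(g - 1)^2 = g^3 - 4*g^2 + 5*g - 2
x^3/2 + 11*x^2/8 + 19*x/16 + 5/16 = (x/2 + 1/4)*(x + 1)*(x + 5/4)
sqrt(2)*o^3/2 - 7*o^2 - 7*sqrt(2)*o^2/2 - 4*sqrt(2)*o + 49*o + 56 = (o - 8)*(o - 7*sqrt(2))*(sqrt(2)*o/2 + sqrt(2)/2)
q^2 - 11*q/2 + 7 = (q - 7/2)*(q - 2)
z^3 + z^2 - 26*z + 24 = (z - 4)*(z - 1)*(z + 6)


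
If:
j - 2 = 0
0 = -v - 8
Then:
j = 2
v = -8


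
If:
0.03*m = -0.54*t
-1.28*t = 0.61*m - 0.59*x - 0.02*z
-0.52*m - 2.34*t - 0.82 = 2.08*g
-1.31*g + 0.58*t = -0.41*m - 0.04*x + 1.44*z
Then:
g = -0.409514823884441*z - 0.247500335785517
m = 2.18407906071702*z - 0.782562311708014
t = 0.0434756839837786 - 0.12133772559539*z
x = 1.96097616656827*z - 0.714769719733309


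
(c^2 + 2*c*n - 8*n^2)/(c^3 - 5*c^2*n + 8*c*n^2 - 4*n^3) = (c + 4*n)/(c^2 - 3*c*n + 2*n^2)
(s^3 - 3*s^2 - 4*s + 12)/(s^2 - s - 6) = s - 2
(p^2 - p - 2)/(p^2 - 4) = (p + 1)/(p + 2)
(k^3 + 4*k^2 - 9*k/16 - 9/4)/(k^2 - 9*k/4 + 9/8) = (4*k^2 + 19*k + 12)/(2*(2*k - 3))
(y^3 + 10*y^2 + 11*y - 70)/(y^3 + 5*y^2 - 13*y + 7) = (y^2 + 3*y - 10)/(y^2 - 2*y + 1)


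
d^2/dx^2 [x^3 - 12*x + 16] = 6*x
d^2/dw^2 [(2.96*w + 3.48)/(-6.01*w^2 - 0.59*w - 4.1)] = (-(2.96*w + 3.48)*(12.02*w + 0.59)*(24.04*w + 1.18) + (106.7376*w + 45.3224)*(6.01*w^2 + 0.59*w + 4.1))/(6.01*w^2 + 0.59*w + 4.1)^3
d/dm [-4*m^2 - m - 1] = -8*m - 1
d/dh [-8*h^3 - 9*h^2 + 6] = 6*h*(-4*h - 3)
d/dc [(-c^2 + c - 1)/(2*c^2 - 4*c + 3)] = (2*c^2 - 2*c - 1)/(4*c^4 - 16*c^3 + 28*c^2 - 24*c + 9)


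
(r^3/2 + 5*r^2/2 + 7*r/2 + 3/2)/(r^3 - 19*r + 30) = (r^3 + 5*r^2 + 7*r + 3)/(2*(r^3 - 19*r + 30))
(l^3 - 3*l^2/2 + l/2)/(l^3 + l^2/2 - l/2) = (l - 1)/(l + 1)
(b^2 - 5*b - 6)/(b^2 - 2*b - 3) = (b - 6)/(b - 3)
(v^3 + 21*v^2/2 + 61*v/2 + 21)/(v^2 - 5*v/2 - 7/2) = (2*v^2 + 19*v + 42)/(2*v - 7)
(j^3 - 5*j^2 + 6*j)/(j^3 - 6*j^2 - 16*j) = (-j^2 + 5*j - 6)/(-j^2 + 6*j + 16)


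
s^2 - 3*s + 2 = (s - 2)*(s - 1)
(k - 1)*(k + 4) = k^2 + 3*k - 4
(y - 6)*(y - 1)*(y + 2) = y^3 - 5*y^2 - 8*y + 12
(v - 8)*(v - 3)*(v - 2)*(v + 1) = v^4 - 12*v^3 + 33*v^2 - 2*v - 48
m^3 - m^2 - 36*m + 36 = (m - 6)*(m - 1)*(m + 6)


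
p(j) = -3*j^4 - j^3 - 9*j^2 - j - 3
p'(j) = -12*j^3 - 3*j^2 - 18*j - 1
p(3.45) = -579.64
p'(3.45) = -591.57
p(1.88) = -80.81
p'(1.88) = -125.18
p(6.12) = -4783.93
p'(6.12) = -2974.17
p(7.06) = -8263.70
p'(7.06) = -4500.36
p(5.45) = -3084.37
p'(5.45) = -2130.75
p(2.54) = -204.86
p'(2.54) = -262.72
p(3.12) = -408.38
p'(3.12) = -450.82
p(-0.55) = -5.28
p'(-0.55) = 9.99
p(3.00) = -357.00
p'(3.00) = -406.00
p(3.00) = -357.00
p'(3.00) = -406.00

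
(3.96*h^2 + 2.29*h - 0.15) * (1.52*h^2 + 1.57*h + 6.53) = 6.0192*h^4 + 9.698*h^3 + 29.2261*h^2 + 14.7182*h - 0.9795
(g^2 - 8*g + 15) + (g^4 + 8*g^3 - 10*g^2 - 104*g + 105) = g^4 + 8*g^3 - 9*g^2 - 112*g + 120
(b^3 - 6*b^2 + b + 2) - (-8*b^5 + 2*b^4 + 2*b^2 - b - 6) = 8*b^5 - 2*b^4 + b^3 - 8*b^2 + 2*b + 8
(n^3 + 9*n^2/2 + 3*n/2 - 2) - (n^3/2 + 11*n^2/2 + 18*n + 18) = n^3/2 - n^2 - 33*n/2 - 20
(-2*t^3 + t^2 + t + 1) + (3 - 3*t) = -2*t^3 + t^2 - 2*t + 4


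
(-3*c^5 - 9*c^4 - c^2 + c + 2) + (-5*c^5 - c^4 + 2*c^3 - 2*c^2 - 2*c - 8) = -8*c^5 - 10*c^4 + 2*c^3 - 3*c^2 - c - 6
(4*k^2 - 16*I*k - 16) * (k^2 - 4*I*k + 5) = 4*k^4 - 32*I*k^3 - 60*k^2 - 16*I*k - 80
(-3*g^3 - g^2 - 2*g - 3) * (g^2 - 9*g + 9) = -3*g^5 + 26*g^4 - 20*g^3 + 6*g^2 + 9*g - 27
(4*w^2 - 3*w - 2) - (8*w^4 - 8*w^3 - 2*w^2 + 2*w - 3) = -8*w^4 + 8*w^3 + 6*w^2 - 5*w + 1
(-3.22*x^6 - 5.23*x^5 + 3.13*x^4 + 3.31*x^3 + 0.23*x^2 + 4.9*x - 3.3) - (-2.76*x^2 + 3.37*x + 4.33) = -3.22*x^6 - 5.23*x^5 + 3.13*x^4 + 3.31*x^3 + 2.99*x^2 + 1.53*x - 7.63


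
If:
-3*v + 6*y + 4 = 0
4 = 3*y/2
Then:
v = 20/3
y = 8/3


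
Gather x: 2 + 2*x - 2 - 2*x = 0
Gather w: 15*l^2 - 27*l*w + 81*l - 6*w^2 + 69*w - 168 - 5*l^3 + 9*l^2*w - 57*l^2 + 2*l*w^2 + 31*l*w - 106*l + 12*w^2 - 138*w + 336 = -5*l^3 - 42*l^2 - 25*l + w^2*(2*l + 6) + w*(9*l^2 + 4*l - 69) + 168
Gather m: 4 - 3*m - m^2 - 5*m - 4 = -m^2 - 8*m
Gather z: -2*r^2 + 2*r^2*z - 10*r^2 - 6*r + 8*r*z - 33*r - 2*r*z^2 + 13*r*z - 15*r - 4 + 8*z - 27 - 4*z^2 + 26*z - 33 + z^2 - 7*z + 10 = -12*r^2 - 54*r + z^2*(-2*r - 3) + z*(2*r^2 + 21*r + 27) - 54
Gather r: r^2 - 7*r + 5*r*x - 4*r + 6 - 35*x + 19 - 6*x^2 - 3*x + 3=r^2 + r*(5*x - 11) - 6*x^2 - 38*x + 28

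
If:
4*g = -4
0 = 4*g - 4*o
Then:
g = -1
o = -1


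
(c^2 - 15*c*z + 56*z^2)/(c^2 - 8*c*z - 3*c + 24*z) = (c - 7*z)/(c - 3)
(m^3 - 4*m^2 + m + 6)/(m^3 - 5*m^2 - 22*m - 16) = (m^2 - 5*m + 6)/(m^2 - 6*m - 16)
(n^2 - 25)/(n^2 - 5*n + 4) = (n^2 - 25)/(n^2 - 5*n + 4)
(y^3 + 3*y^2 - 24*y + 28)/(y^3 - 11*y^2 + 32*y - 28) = (y + 7)/(y - 7)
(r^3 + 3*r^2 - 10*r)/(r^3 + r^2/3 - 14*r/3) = 3*(r + 5)/(3*r + 7)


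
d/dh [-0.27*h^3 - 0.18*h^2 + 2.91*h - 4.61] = -0.81*h^2 - 0.36*h + 2.91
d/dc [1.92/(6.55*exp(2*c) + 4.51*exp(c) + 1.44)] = (-25.152*exp(c) - 8.6592)*exp(c)/(6.55*exp(2*c) + 4.51*exp(c) + 1.44)^2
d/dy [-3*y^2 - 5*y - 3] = -6*y - 5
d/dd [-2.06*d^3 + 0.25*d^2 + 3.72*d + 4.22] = -6.18*d^2 + 0.5*d + 3.72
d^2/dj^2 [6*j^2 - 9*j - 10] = 12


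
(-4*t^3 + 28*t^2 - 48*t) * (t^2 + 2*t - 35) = -4*t^5 + 20*t^4 + 148*t^3 - 1076*t^2 + 1680*t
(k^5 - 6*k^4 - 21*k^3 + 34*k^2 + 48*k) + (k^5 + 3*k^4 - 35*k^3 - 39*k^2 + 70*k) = 2*k^5 - 3*k^4 - 56*k^3 - 5*k^2 + 118*k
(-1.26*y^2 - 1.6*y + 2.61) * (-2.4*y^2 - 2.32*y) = 3.024*y^4 + 6.7632*y^3 - 2.552*y^2 - 6.0552*y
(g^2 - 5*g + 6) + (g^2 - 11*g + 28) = 2*g^2 - 16*g + 34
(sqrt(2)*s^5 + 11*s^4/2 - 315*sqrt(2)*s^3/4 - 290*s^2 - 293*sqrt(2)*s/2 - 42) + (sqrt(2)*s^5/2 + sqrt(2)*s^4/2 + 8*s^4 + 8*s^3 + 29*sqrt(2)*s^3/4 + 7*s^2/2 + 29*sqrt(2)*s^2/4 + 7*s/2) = 3*sqrt(2)*s^5/2 + sqrt(2)*s^4/2 + 27*s^4/2 - 143*sqrt(2)*s^3/2 + 8*s^3 - 573*s^2/2 + 29*sqrt(2)*s^2/4 - 293*sqrt(2)*s/2 + 7*s/2 - 42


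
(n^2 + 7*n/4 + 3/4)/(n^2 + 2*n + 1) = (n + 3/4)/(n + 1)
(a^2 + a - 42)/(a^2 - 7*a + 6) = (a + 7)/(a - 1)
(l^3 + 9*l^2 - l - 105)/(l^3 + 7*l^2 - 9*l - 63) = (l + 5)/(l + 3)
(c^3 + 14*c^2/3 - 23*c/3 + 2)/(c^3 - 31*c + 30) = (c - 1/3)/(c - 5)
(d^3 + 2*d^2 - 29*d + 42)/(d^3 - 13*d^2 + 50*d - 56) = (d^2 + 4*d - 21)/(d^2 - 11*d + 28)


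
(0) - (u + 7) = -u - 7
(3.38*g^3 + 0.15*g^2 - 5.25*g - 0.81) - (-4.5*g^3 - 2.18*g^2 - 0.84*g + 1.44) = 7.88*g^3 + 2.33*g^2 - 4.41*g - 2.25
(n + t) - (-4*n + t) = 5*n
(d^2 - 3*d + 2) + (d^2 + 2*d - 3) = 2*d^2 - d - 1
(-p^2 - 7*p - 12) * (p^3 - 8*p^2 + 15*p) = -p^5 + p^4 + 29*p^3 - 9*p^2 - 180*p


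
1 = 1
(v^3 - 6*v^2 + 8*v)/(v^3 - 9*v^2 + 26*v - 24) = v/(v - 3)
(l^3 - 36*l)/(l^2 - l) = (l^2 - 36)/(l - 1)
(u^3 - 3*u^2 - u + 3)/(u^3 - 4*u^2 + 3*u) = (u + 1)/u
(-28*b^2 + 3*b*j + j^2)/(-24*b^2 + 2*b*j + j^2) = (7*b + j)/(6*b + j)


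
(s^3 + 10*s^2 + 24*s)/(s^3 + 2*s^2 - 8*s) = (s + 6)/(s - 2)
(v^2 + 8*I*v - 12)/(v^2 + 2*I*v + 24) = (v + 2*I)/(v - 4*I)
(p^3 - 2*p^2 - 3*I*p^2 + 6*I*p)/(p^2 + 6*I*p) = (p^2 - 2*p - 3*I*p + 6*I)/(p + 6*I)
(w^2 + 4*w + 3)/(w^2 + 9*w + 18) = (w + 1)/(w + 6)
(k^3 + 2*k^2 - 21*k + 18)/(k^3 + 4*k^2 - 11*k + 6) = (k - 3)/(k - 1)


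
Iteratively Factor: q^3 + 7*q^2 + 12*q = (q)*(q^2 + 7*q + 12) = q*(q + 3)*(q + 4)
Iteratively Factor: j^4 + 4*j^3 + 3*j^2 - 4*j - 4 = (j + 2)*(j^3 + 2*j^2 - j - 2) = (j + 2)^2*(j^2 - 1) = (j - 1)*(j + 2)^2*(j + 1)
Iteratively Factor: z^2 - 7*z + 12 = (z - 3)*(z - 4)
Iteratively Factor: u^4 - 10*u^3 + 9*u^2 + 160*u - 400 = (u - 5)*(u^3 - 5*u^2 - 16*u + 80) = (u - 5)^2*(u^2 - 16) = (u - 5)^2*(u - 4)*(u + 4)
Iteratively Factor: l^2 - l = (l)*(l - 1)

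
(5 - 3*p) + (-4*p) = 5 - 7*p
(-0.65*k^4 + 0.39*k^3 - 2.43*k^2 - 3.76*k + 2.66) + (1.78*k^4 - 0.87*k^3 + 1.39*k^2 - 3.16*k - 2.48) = 1.13*k^4 - 0.48*k^3 - 1.04*k^2 - 6.92*k + 0.18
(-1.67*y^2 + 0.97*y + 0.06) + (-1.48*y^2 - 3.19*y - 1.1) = -3.15*y^2 - 2.22*y - 1.04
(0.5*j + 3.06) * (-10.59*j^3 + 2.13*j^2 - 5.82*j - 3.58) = -5.295*j^4 - 31.3404*j^3 + 3.6078*j^2 - 19.5992*j - 10.9548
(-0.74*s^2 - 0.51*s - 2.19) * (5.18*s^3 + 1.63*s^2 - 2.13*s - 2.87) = -3.8332*s^5 - 3.848*s^4 - 10.5993*s^3 - 0.359599999999999*s^2 + 6.1284*s + 6.2853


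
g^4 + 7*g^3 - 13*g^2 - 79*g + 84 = (g - 3)*(g - 1)*(g + 4)*(g + 7)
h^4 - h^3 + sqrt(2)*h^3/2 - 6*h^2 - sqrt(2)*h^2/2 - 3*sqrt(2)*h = h*(h - 3)*(h + 2)*(h + sqrt(2)/2)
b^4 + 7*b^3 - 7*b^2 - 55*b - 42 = (b - 3)*(b + 1)*(b + 2)*(b + 7)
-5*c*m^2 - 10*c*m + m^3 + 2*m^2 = m*(-5*c + m)*(m + 2)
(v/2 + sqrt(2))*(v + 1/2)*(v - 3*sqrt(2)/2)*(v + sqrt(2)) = v^4/2 + v^3/4 + 3*sqrt(2)*v^3/4 - 5*v^2/2 + 3*sqrt(2)*v^2/8 - 3*sqrt(2)*v - 5*v/4 - 3*sqrt(2)/2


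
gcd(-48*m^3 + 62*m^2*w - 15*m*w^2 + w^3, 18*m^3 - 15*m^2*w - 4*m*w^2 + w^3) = 6*m^2 - 7*m*w + w^2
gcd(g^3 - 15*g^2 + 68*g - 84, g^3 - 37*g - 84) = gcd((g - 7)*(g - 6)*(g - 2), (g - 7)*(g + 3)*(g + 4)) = g - 7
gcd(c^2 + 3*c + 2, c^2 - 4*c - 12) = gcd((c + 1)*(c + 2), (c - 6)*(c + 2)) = c + 2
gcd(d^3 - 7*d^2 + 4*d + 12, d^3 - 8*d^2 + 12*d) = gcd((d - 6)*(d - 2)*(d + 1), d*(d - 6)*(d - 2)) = d^2 - 8*d + 12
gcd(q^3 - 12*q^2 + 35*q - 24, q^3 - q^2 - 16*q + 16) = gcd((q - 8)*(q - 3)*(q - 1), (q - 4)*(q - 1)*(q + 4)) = q - 1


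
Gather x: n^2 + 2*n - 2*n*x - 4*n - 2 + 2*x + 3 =n^2 - 2*n + x*(2 - 2*n) + 1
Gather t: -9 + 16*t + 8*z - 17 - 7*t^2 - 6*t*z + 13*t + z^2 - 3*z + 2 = -7*t^2 + t*(29 - 6*z) + z^2 + 5*z - 24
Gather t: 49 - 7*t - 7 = 42 - 7*t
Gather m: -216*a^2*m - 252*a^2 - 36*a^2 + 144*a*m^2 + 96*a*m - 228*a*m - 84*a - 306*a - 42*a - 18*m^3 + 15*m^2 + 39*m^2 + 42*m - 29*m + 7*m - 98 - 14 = -288*a^2 - 432*a - 18*m^3 + m^2*(144*a + 54) + m*(-216*a^2 - 132*a + 20) - 112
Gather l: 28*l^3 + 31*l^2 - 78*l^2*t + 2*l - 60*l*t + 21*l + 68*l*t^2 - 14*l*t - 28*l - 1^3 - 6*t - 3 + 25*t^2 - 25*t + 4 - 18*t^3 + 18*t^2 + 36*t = 28*l^3 + l^2*(31 - 78*t) + l*(68*t^2 - 74*t - 5) - 18*t^3 + 43*t^2 + 5*t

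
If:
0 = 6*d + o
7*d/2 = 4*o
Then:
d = 0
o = 0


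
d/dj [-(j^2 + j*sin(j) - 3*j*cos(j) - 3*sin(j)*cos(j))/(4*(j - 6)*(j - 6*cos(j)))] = ((j - 6)*(j - 6*cos(j))*(-3*j*sin(j) - j*cos(j) - 2*j - sin(j) + 3*cos(j) + 3*cos(2*j)) + (j - 6)*(6*sin(j) + 1)*(j^2 + j*sin(j) - 3*j*cos(j) - 3*sin(2*j)/2) + (j - 6*cos(j))*(j^2 + j*sin(j) - 3*j*cos(j) - 3*sin(2*j)/2))/(4*(j - 6)^2*(j - 6*cos(j))^2)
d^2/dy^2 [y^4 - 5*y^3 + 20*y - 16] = 6*y*(2*y - 5)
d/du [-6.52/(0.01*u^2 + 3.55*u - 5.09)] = (0.1304*u + 23.146)/(0.01*u^2 + 3.55*u - 5.09)^2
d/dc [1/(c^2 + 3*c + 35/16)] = 256*(-2*c - 3)/(16*c^2 + 48*c + 35)^2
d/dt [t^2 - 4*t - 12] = 2*t - 4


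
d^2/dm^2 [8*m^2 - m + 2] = 16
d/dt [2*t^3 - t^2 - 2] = 2*t*(3*t - 1)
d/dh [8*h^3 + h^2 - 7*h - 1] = 24*h^2 + 2*h - 7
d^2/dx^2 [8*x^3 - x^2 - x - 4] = 48*x - 2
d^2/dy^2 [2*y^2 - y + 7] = 4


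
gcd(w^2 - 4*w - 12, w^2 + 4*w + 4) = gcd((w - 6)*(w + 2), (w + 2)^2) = w + 2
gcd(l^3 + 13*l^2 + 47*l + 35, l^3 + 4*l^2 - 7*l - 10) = l^2 + 6*l + 5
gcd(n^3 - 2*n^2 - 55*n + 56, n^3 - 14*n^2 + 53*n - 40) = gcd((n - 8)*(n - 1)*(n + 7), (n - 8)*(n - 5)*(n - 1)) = n^2 - 9*n + 8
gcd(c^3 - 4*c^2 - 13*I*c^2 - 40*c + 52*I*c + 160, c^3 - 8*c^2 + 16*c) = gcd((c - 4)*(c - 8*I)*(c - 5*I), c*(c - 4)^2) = c - 4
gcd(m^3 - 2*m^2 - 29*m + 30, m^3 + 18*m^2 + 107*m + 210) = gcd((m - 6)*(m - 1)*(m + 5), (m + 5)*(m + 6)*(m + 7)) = m + 5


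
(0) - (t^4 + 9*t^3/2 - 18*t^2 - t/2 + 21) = -t^4 - 9*t^3/2 + 18*t^2 + t/2 - 21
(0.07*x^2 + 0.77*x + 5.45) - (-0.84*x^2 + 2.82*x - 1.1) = 0.91*x^2 - 2.05*x + 6.55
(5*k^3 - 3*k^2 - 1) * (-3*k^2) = -15*k^5 + 9*k^4 + 3*k^2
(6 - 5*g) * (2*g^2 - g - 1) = -10*g^3 + 17*g^2 - g - 6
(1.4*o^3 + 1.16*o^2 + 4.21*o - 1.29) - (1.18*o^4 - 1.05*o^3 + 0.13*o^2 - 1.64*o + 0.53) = -1.18*o^4 + 2.45*o^3 + 1.03*o^2 + 5.85*o - 1.82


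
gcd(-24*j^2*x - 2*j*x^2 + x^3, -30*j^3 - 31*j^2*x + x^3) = -6*j + x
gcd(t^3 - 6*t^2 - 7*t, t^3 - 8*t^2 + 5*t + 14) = t^2 - 6*t - 7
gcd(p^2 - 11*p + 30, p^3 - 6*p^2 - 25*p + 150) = p^2 - 11*p + 30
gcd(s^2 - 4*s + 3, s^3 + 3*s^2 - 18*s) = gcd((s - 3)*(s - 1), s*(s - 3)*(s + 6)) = s - 3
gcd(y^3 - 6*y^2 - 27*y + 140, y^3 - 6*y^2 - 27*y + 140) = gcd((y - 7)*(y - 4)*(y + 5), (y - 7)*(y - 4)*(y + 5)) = y^3 - 6*y^2 - 27*y + 140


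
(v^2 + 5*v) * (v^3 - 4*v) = v^5 + 5*v^4 - 4*v^3 - 20*v^2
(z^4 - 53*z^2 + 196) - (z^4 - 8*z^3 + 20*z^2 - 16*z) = 8*z^3 - 73*z^2 + 16*z + 196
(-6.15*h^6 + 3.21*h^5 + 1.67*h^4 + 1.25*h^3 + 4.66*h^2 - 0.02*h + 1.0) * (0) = 0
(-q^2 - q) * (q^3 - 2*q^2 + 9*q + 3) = -q^5 + q^4 - 7*q^3 - 12*q^2 - 3*q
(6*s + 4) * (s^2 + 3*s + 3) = 6*s^3 + 22*s^2 + 30*s + 12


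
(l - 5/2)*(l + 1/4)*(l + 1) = l^3 - 5*l^2/4 - 23*l/8 - 5/8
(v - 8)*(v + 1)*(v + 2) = v^3 - 5*v^2 - 22*v - 16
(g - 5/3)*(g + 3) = g^2 + 4*g/3 - 5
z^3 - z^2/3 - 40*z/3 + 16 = (z - 3)*(z - 4/3)*(z + 4)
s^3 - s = s*(s - 1)*(s + 1)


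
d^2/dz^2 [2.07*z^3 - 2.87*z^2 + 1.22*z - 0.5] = 12.42*z - 5.74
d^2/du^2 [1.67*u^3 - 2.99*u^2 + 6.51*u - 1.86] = 10.02*u - 5.98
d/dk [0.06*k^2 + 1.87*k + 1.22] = 0.12*k + 1.87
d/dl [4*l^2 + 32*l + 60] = 8*l + 32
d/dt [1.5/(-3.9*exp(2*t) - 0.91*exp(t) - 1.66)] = (11.7*exp(t) + 1.365)*exp(t)/(3.9*exp(2*t) + 0.91*exp(t) + 1.66)^2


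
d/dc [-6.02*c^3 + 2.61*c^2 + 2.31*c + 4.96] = -18.06*c^2 + 5.22*c + 2.31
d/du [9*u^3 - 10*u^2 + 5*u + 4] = 27*u^2 - 20*u + 5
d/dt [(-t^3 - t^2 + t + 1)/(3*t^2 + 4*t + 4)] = t*(-3*t^3 - 8*t^2 - 19*t - 14)/(9*t^4 + 24*t^3 + 40*t^2 + 32*t + 16)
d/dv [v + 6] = 1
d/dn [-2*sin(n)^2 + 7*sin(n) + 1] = (7 - 4*sin(n))*cos(n)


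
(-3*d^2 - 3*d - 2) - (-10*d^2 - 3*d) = 7*d^2 - 2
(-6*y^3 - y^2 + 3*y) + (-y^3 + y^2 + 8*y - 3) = -7*y^3 + 11*y - 3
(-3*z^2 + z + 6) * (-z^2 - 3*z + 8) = 3*z^4 + 8*z^3 - 33*z^2 - 10*z + 48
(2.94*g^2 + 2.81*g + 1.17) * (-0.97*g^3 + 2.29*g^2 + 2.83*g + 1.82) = -2.8518*g^5 + 4.0069*g^4 + 13.6202*g^3 + 15.9824*g^2 + 8.4253*g + 2.1294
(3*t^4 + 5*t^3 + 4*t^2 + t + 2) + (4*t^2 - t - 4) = 3*t^4 + 5*t^3 + 8*t^2 - 2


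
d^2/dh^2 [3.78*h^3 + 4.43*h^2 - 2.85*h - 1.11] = 22.68*h + 8.86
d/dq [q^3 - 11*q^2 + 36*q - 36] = 3*q^2 - 22*q + 36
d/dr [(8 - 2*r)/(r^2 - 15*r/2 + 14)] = 8/(4*r^2 - 28*r + 49)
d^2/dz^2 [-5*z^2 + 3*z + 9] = -10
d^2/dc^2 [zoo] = 0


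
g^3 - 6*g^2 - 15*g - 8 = (g - 8)*(g + 1)^2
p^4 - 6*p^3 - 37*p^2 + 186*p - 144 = (p - 8)*(p - 3)*(p - 1)*(p + 6)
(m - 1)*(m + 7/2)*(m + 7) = m^3 + 19*m^2/2 + 14*m - 49/2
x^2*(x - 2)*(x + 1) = x^4 - x^3 - 2*x^2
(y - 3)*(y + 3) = y^2 - 9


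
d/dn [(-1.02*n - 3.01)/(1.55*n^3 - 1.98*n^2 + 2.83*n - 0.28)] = (3.162*n^3 + 11.9769*n^2 - 11.9196*n + 8.8039)/(2.4025*n^6 - 6.138*n^5 + 12.6934*n^4 - 12.0748*n^3 + 9.1177*n^2 - 1.5848*n + 0.0784)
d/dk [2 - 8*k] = -8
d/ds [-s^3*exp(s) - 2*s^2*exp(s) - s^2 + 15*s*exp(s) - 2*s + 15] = -s^3*exp(s) - 5*s^2*exp(s) + 11*s*exp(s) - 2*s + 15*exp(s) - 2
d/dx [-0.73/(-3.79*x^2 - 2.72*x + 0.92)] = (-5.5334*x - 1.9856)/(3.79*x^2 + 2.72*x - 0.92)^2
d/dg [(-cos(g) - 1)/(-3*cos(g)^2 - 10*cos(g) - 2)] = (3*cos(g)^2 + 6*cos(g) + 8)*sin(g)/(-3*sin(g)^2 + 10*cos(g) + 5)^2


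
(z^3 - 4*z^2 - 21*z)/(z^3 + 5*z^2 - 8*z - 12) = z*(z^2 - 4*z - 21)/(z^3 + 5*z^2 - 8*z - 12)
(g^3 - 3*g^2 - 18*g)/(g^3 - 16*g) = (g^2 - 3*g - 18)/(g^2 - 16)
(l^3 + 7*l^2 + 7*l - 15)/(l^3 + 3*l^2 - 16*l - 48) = (l^2 + 4*l - 5)/(l^2 - 16)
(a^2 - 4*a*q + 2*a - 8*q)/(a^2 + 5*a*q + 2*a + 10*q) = (a - 4*q)/(a + 5*q)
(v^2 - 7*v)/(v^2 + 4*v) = (v - 7)/(v + 4)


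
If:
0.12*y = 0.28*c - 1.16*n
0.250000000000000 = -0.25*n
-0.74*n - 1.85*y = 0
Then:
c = -3.97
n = -1.00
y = 0.40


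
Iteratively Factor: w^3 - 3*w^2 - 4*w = (w)*(w^2 - 3*w - 4) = w*(w - 4)*(w + 1)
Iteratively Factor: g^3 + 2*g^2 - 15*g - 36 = (g + 3)*(g^2 - g - 12) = (g + 3)^2*(g - 4)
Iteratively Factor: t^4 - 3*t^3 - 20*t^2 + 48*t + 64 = (t - 4)*(t^3 + t^2 - 16*t - 16) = (t - 4)^2*(t^2 + 5*t + 4) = (t - 4)^2*(t + 1)*(t + 4)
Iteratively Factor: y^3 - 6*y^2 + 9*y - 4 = (y - 4)*(y^2 - 2*y + 1) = (y - 4)*(y - 1)*(y - 1)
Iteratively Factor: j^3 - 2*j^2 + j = (j)*(j^2 - 2*j + 1) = j*(j - 1)*(j - 1)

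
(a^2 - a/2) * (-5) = -5*a^2 + 5*a/2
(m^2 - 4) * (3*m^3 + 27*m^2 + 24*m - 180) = 3*m^5 + 27*m^4 + 12*m^3 - 288*m^2 - 96*m + 720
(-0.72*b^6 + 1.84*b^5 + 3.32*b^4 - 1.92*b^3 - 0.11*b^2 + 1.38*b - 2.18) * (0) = 0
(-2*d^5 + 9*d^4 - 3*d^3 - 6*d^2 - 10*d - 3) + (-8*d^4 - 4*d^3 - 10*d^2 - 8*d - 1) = -2*d^5 + d^4 - 7*d^3 - 16*d^2 - 18*d - 4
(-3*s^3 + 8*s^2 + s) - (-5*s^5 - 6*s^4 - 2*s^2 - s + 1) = 5*s^5 + 6*s^4 - 3*s^3 + 10*s^2 + 2*s - 1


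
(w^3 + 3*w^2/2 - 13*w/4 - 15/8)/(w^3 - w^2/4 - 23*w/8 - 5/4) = (4*w^2 + 4*w - 15)/(4*w^2 - 3*w - 10)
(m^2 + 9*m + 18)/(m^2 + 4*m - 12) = (m + 3)/(m - 2)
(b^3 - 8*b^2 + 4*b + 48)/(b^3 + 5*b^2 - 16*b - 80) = (b^2 - 4*b - 12)/(b^2 + 9*b + 20)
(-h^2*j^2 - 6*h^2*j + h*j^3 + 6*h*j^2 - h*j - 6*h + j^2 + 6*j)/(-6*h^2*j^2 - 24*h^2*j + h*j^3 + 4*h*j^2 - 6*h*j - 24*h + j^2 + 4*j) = (h*j + 6*h - j^2 - 6*j)/(6*h*j + 24*h - j^2 - 4*j)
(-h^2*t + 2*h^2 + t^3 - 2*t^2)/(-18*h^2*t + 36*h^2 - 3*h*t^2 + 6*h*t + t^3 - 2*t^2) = (-h^2 + t^2)/(-18*h^2 - 3*h*t + t^2)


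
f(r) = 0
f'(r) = 0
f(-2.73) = 0.00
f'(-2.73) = 0.00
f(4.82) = 0.00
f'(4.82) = 0.00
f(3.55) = 0.00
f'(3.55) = 0.00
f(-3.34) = 0.00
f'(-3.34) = 0.00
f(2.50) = 0.00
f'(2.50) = 0.00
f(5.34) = 0.00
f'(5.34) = 0.00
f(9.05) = 0.00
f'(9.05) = 0.00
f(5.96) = 0.00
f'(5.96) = 0.00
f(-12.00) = 0.00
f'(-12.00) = 0.00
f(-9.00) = 0.00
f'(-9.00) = 0.00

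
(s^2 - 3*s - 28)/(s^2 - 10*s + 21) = (s + 4)/(s - 3)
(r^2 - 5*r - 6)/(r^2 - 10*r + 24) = (r + 1)/(r - 4)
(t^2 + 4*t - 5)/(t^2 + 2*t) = (t^2 + 4*t - 5)/(t*(t + 2))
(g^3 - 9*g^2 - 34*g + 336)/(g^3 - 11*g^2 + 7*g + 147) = (g^2 - 2*g - 48)/(g^2 - 4*g - 21)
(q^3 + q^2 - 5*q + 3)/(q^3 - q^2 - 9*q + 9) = (q - 1)/(q - 3)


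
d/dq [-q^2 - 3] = -2*q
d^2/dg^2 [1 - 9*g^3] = -54*g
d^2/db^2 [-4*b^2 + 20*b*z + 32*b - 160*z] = -8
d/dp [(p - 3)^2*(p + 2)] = (p - 3)*(3*p + 1)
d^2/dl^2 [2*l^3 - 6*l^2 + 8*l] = 12*l - 12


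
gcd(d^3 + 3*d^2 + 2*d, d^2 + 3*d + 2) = d^2 + 3*d + 2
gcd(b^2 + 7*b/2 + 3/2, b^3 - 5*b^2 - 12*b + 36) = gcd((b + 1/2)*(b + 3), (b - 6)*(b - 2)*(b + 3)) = b + 3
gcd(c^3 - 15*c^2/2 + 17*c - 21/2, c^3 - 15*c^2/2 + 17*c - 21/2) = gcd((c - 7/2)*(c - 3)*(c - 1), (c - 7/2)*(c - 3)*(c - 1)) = c^3 - 15*c^2/2 + 17*c - 21/2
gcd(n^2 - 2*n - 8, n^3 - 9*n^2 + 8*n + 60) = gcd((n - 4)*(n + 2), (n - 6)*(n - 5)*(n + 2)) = n + 2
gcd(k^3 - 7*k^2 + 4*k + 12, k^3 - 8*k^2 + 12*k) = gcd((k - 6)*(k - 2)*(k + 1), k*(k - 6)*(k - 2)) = k^2 - 8*k + 12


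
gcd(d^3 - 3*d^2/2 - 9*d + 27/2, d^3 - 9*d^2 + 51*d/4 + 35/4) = 1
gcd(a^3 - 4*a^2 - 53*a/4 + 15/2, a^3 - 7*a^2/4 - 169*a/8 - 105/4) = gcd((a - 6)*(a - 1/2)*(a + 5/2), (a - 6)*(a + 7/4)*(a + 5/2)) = a^2 - 7*a/2 - 15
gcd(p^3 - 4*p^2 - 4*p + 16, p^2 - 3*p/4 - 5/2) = p - 2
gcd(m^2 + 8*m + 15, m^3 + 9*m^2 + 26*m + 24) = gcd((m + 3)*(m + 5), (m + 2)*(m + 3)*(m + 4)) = m + 3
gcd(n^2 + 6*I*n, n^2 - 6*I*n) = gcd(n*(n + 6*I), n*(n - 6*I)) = n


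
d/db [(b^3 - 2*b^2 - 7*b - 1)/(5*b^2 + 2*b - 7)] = (5*b^4 + 4*b^3 + 10*b^2 + 38*b + 51)/(25*b^4 + 20*b^3 - 66*b^2 - 28*b + 49)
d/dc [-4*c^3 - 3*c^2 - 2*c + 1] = -12*c^2 - 6*c - 2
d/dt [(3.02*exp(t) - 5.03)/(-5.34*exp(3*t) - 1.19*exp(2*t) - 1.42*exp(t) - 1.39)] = (32.2536*exp(3*t) - 76.9868*exp(2*t) - 11.9714*exp(t) - 11.3404)*exp(t)/(28.5156*exp(6*t) + 12.7092*exp(5*t) + 16.5817*exp(4*t) + 18.2248*exp(3*t) + 5.3246*exp(2*t) + 3.9476*exp(t) + 1.9321)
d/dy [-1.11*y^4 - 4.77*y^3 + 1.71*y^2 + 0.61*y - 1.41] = -4.44*y^3 - 14.31*y^2 + 3.42*y + 0.61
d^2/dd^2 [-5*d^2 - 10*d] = -10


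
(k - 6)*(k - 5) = k^2 - 11*k + 30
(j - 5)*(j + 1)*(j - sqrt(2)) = j^3 - 4*j^2 - sqrt(2)*j^2 - 5*j + 4*sqrt(2)*j + 5*sqrt(2)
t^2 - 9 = (t - 3)*(t + 3)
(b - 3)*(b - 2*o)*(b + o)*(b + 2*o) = b^4 + b^3*o - 3*b^3 - 4*b^2*o^2 - 3*b^2*o - 4*b*o^3 + 12*b*o^2 + 12*o^3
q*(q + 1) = q^2 + q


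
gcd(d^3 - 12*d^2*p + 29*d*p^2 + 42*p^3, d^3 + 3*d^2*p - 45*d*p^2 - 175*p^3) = -d + 7*p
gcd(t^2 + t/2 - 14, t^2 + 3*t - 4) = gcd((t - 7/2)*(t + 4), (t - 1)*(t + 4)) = t + 4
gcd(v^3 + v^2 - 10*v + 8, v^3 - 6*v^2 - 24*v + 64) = v^2 + 2*v - 8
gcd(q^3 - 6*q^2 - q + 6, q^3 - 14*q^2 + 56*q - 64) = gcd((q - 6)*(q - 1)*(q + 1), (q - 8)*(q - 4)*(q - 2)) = 1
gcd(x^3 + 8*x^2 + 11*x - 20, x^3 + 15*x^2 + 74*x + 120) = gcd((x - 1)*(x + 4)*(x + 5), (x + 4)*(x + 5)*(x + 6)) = x^2 + 9*x + 20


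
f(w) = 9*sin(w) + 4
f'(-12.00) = 7.59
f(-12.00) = 8.83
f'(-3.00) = -8.91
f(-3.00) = 2.73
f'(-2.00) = -3.75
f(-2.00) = -4.18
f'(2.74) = -8.28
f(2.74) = 7.52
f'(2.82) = -8.54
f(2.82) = 6.84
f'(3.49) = -8.46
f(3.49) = 0.93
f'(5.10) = 3.40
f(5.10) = -4.33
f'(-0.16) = 8.89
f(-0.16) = 2.57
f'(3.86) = -6.78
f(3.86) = -1.92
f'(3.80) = -7.12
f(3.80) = -1.51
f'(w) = 9*cos(w)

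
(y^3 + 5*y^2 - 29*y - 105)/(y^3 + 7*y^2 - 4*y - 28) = (y^2 - 2*y - 15)/(y^2 - 4)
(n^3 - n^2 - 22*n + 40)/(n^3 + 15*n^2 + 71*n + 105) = (n^2 - 6*n + 8)/(n^2 + 10*n + 21)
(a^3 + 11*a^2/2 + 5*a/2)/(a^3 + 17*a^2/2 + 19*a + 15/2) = a/(a + 3)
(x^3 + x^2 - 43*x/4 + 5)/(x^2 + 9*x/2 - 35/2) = (x^2 + 7*x/2 - 2)/(x + 7)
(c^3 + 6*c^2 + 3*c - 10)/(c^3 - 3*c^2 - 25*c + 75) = (c^2 + c - 2)/(c^2 - 8*c + 15)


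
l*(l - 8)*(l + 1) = l^3 - 7*l^2 - 8*l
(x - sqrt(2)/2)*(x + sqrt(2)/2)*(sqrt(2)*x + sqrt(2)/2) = sqrt(2)*x^3 + sqrt(2)*x^2/2 - sqrt(2)*x/2 - sqrt(2)/4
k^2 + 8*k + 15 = (k + 3)*(k + 5)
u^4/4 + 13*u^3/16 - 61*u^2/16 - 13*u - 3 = (u/4 + 1)*(u - 4)*(u + 1/4)*(u + 3)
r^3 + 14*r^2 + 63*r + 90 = (r + 3)*(r + 5)*(r + 6)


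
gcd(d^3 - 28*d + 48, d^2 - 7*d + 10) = d - 2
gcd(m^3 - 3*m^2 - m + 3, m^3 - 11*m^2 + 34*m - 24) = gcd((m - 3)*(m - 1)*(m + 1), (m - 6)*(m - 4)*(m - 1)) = m - 1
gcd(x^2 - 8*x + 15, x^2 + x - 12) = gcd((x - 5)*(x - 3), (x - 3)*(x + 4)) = x - 3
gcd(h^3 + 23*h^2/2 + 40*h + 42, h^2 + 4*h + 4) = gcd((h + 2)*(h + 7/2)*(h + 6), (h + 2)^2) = h + 2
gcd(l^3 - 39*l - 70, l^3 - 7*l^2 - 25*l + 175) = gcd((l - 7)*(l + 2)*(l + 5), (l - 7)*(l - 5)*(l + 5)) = l^2 - 2*l - 35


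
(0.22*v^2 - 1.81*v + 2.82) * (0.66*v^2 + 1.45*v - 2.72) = 0.1452*v^4 - 0.8756*v^3 - 1.3617*v^2 + 9.0122*v - 7.6704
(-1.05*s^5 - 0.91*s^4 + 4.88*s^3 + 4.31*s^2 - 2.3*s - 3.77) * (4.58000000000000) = -4.809*s^5 - 4.1678*s^4 + 22.3504*s^3 + 19.7398*s^2 - 10.534*s - 17.2666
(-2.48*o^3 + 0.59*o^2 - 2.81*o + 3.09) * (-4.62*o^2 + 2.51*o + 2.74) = 11.4576*o^5 - 8.9506*o^4 + 7.6679*o^3 - 19.7123*o^2 + 0.056499999999998*o + 8.4666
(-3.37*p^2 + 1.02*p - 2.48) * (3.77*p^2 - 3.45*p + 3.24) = -12.7049*p^4 + 15.4719*p^3 - 23.7874*p^2 + 11.8608*p - 8.0352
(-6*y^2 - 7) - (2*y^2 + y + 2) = -8*y^2 - y - 9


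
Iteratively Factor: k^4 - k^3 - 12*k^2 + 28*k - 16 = (k - 1)*(k^3 - 12*k + 16) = (k - 1)*(k + 4)*(k^2 - 4*k + 4) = (k - 2)*(k - 1)*(k + 4)*(k - 2)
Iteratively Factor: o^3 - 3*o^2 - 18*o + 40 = (o - 5)*(o^2 + 2*o - 8) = (o - 5)*(o - 2)*(o + 4)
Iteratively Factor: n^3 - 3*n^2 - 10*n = (n - 5)*(n^2 + 2*n) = n*(n - 5)*(n + 2)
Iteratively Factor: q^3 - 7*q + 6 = (q + 3)*(q^2 - 3*q + 2) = (q - 1)*(q + 3)*(q - 2)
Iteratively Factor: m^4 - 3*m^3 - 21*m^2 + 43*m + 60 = (m + 4)*(m^3 - 7*m^2 + 7*m + 15) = (m - 5)*(m + 4)*(m^2 - 2*m - 3) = (m - 5)*(m + 1)*(m + 4)*(m - 3)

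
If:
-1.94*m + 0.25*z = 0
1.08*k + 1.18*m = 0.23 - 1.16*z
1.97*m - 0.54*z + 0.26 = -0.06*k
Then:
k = -0.71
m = 0.10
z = 0.76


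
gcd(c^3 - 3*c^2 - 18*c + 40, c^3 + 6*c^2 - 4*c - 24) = c - 2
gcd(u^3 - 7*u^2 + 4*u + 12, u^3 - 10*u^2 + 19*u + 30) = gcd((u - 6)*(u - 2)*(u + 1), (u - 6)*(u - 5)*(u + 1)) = u^2 - 5*u - 6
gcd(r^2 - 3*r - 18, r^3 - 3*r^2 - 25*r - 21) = r + 3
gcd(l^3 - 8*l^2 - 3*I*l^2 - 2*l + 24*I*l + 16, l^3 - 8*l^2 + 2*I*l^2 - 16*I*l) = l - 8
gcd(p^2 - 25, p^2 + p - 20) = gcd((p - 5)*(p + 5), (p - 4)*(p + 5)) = p + 5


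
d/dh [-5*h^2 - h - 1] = -10*h - 1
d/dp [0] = 0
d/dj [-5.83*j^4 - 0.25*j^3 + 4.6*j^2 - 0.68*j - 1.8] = -23.32*j^3 - 0.75*j^2 + 9.2*j - 0.68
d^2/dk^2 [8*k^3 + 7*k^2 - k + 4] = 48*k + 14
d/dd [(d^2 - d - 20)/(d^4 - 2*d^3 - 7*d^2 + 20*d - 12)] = (-2*d^4 + d^3 + 78*d^2 + 49*d - 206)/(d^7 - 2*d^6 - 14*d^5 + 40*d^4 + 25*d^3 - 182*d^2 + 204*d - 72)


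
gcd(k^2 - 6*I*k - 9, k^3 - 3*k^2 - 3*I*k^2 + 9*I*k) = k - 3*I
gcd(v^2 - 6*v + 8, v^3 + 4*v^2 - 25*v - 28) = v - 4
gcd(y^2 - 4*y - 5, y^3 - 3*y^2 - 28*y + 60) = 1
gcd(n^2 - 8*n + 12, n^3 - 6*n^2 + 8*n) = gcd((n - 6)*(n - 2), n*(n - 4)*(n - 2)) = n - 2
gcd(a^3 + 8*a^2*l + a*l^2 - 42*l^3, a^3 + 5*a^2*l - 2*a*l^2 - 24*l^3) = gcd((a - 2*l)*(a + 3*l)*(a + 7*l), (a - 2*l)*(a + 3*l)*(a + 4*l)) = a^2 + a*l - 6*l^2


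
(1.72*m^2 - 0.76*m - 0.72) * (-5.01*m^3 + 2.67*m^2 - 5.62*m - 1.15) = -8.6172*m^5 + 8.4*m^4 - 8.0884*m^3 + 0.370800000000001*m^2 + 4.9204*m + 0.828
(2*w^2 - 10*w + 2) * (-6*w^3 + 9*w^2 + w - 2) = -12*w^5 + 78*w^4 - 100*w^3 + 4*w^2 + 22*w - 4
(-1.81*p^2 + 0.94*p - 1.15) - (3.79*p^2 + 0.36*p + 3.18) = -5.6*p^2 + 0.58*p - 4.33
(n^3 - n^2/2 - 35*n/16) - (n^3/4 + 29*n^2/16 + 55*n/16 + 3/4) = 3*n^3/4 - 37*n^2/16 - 45*n/8 - 3/4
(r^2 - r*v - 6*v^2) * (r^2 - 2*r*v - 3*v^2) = r^4 - 3*r^3*v - 7*r^2*v^2 + 15*r*v^3 + 18*v^4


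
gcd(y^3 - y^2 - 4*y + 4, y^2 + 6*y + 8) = y + 2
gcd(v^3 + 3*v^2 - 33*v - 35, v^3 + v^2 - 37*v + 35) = v^2 + 2*v - 35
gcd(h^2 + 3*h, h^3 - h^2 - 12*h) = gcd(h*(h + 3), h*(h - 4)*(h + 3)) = h^2 + 3*h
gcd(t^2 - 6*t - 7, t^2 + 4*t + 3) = t + 1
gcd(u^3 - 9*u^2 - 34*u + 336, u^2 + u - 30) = u + 6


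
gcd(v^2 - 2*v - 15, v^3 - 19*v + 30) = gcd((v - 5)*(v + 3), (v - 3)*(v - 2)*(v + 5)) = 1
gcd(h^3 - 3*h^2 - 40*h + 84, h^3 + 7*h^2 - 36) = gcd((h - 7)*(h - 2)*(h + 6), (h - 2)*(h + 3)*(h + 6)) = h^2 + 4*h - 12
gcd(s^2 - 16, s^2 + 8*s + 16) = s + 4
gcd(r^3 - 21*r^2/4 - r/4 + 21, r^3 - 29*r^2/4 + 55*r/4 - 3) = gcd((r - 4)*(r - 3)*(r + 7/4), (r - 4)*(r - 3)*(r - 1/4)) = r^2 - 7*r + 12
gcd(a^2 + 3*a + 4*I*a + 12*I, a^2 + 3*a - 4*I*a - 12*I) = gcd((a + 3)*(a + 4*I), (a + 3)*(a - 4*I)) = a + 3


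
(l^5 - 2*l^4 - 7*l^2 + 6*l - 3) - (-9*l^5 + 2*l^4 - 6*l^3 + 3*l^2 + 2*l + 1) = 10*l^5 - 4*l^4 + 6*l^3 - 10*l^2 + 4*l - 4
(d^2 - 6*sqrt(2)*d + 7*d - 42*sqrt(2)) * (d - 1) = d^3 - 6*sqrt(2)*d^2 + 6*d^2 - 36*sqrt(2)*d - 7*d + 42*sqrt(2)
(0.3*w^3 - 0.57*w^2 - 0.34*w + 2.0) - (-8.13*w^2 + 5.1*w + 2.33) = 0.3*w^3 + 7.56*w^2 - 5.44*w - 0.33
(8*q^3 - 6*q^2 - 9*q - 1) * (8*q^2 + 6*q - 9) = 64*q^5 - 180*q^3 - 8*q^2 + 75*q + 9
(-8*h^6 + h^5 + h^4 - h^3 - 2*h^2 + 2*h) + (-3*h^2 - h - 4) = -8*h^6 + h^5 + h^4 - h^3 - 5*h^2 + h - 4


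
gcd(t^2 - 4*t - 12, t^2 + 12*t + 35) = 1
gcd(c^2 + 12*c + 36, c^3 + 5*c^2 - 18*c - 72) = c + 6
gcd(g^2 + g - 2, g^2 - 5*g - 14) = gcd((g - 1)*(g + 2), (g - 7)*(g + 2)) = g + 2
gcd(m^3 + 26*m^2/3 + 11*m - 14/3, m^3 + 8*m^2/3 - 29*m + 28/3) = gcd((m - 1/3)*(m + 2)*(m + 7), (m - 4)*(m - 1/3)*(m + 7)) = m^2 + 20*m/3 - 7/3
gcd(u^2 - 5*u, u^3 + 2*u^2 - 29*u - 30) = u - 5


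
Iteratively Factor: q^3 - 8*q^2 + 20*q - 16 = (q - 2)*(q^2 - 6*q + 8) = (q - 2)^2*(q - 4)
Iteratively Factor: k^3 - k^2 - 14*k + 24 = (k - 3)*(k^2 + 2*k - 8) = (k - 3)*(k - 2)*(k + 4)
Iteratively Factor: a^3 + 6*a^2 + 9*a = (a + 3)*(a^2 + 3*a) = a*(a + 3)*(a + 3)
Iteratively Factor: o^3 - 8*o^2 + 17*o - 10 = (o - 5)*(o^2 - 3*o + 2) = (o - 5)*(o - 2)*(o - 1)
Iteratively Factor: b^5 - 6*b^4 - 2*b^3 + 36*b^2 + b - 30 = (b + 2)*(b^4 - 8*b^3 + 14*b^2 + 8*b - 15) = (b - 1)*(b + 2)*(b^3 - 7*b^2 + 7*b + 15) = (b - 3)*(b - 1)*(b + 2)*(b^2 - 4*b - 5) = (b - 3)*(b - 1)*(b + 1)*(b + 2)*(b - 5)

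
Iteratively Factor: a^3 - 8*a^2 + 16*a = (a - 4)*(a^2 - 4*a) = a*(a - 4)*(a - 4)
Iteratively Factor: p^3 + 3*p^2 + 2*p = (p)*(p^2 + 3*p + 2) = p*(p + 1)*(p + 2)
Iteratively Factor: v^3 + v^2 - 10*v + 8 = (v + 4)*(v^2 - 3*v + 2) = (v - 1)*(v + 4)*(v - 2)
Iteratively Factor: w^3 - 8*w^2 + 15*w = (w)*(w^2 - 8*w + 15) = w*(w - 5)*(w - 3)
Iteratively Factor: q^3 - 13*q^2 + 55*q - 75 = (q - 5)*(q^2 - 8*q + 15) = (q - 5)^2*(q - 3)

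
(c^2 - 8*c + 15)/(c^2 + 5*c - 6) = (c^2 - 8*c + 15)/(c^2 + 5*c - 6)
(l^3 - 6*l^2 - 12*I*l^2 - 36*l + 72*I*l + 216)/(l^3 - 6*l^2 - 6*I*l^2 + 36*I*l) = (l - 6*I)/l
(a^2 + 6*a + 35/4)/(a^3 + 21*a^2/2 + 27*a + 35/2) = (a + 7/2)/(a^2 + 8*a + 7)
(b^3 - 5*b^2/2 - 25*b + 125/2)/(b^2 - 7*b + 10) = (2*b^2 + 5*b - 25)/(2*(b - 2))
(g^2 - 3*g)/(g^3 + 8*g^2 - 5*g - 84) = g/(g^2 + 11*g + 28)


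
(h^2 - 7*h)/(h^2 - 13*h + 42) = h/(h - 6)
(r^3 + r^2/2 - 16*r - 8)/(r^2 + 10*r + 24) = (r^2 - 7*r/2 - 2)/(r + 6)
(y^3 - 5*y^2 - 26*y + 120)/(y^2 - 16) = (y^2 - y - 30)/(y + 4)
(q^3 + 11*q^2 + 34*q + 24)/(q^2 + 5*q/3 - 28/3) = 3*(q^2 + 7*q + 6)/(3*q - 7)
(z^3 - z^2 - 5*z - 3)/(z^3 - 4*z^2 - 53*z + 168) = (z^2 + 2*z + 1)/(z^2 - z - 56)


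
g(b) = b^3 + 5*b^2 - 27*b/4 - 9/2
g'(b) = 3*b^2 + 10*b - 27/4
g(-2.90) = 32.74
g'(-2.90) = -10.52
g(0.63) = -6.52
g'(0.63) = 0.74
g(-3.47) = 37.35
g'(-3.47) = -5.33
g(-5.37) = 21.08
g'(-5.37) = 26.06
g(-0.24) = -2.61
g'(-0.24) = -8.98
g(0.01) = -4.57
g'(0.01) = -6.65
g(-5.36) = 21.34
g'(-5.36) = 25.84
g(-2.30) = 25.31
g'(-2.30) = -13.88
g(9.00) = 1068.75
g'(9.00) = 326.25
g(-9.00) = -267.75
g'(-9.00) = 146.25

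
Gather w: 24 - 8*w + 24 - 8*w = 48 - 16*w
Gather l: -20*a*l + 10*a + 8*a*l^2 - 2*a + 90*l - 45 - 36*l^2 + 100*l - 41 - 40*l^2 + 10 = 8*a + l^2*(8*a - 76) + l*(190 - 20*a) - 76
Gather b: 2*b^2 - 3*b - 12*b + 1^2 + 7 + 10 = 2*b^2 - 15*b + 18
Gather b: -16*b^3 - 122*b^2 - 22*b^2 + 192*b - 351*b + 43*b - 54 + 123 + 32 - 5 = -16*b^3 - 144*b^2 - 116*b + 96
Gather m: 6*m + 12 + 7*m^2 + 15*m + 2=7*m^2 + 21*m + 14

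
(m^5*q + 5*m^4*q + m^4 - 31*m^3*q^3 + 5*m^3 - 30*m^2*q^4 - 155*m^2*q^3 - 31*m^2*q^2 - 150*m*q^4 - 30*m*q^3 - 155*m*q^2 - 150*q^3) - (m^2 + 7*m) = m^5*q + 5*m^4*q + m^4 - 31*m^3*q^3 + 5*m^3 - 30*m^2*q^4 - 155*m^2*q^3 - 31*m^2*q^2 - m^2 - 150*m*q^4 - 30*m*q^3 - 155*m*q^2 - 7*m - 150*q^3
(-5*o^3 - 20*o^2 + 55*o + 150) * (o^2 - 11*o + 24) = -5*o^5 + 35*o^4 + 155*o^3 - 935*o^2 - 330*o + 3600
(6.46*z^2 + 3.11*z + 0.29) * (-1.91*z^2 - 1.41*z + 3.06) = -12.3386*z^4 - 15.0487*z^3 + 14.8286*z^2 + 9.1077*z + 0.8874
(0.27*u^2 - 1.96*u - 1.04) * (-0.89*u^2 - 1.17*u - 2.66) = -0.2403*u^4 + 1.4285*u^3 + 2.5006*u^2 + 6.4304*u + 2.7664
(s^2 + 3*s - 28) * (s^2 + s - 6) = s^4 + 4*s^3 - 31*s^2 - 46*s + 168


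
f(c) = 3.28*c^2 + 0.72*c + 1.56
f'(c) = 6.56*c + 0.72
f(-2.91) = 27.24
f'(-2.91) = -18.37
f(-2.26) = 16.69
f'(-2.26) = -14.11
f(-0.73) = 2.78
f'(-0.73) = -4.07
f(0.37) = 2.28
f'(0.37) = 3.15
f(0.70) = 3.67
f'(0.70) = 5.31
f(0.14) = 1.73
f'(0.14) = 1.64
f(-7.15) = 164.09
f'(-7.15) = -46.18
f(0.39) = 2.34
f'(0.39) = 3.28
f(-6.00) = 115.32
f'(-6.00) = -38.64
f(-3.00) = 28.92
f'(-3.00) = -18.96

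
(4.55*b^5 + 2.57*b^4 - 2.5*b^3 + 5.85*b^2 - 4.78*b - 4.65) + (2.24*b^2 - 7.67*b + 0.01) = 4.55*b^5 + 2.57*b^4 - 2.5*b^3 + 8.09*b^2 - 12.45*b - 4.64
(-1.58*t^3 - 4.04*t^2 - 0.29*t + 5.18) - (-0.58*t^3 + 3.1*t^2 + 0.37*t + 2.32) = -1.0*t^3 - 7.14*t^2 - 0.66*t + 2.86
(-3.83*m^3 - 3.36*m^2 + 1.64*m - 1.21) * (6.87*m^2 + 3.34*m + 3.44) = -26.3121*m^5 - 35.8754*m^4 - 13.1308*m^3 - 14.3935*m^2 + 1.6002*m - 4.1624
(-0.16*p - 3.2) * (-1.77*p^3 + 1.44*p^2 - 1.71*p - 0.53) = 0.2832*p^4 + 5.4336*p^3 - 4.3344*p^2 + 5.5568*p + 1.696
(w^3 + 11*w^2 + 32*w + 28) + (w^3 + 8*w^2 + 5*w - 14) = 2*w^3 + 19*w^2 + 37*w + 14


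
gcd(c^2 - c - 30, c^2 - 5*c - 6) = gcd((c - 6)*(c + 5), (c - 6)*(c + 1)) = c - 6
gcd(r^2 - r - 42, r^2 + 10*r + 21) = 1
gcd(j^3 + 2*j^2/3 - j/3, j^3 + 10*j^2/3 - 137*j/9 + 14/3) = j - 1/3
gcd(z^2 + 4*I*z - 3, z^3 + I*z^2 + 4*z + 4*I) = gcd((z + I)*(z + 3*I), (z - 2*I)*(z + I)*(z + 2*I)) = z + I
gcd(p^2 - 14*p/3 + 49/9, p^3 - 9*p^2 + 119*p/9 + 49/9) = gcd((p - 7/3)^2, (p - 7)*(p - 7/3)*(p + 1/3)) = p - 7/3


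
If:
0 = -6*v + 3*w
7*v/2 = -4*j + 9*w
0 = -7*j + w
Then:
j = 0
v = 0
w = 0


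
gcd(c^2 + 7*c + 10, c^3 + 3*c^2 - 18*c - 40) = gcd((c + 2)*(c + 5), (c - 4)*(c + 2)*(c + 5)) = c^2 + 7*c + 10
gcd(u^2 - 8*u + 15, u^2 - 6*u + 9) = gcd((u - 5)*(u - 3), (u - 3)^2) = u - 3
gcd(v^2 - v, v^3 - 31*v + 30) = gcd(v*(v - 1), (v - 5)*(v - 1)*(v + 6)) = v - 1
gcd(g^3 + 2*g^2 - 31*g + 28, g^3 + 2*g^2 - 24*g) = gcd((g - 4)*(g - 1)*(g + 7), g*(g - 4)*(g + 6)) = g - 4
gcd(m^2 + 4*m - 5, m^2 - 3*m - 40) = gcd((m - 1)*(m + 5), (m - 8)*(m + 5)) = m + 5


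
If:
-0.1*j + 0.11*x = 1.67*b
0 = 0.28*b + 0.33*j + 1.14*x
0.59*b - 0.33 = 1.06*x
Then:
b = -0.11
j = 1.37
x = -0.37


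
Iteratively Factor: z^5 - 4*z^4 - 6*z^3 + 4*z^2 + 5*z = (z + 1)*(z^4 - 5*z^3 - z^2 + 5*z) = (z - 1)*(z + 1)*(z^3 - 4*z^2 - 5*z) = (z - 5)*(z - 1)*(z + 1)*(z^2 + z) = z*(z - 5)*(z - 1)*(z + 1)*(z + 1)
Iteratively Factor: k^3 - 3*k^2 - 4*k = (k - 4)*(k^2 + k) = (k - 4)*(k + 1)*(k)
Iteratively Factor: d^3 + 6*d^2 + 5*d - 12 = (d + 4)*(d^2 + 2*d - 3) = (d + 3)*(d + 4)*(d - 1)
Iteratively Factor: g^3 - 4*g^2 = (g - 4)*(g^2) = g*(g - 4)*(g)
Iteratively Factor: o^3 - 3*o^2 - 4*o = (o - 4)*(o^2 + o) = o*(o - 4)*(o + 1)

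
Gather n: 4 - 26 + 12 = -10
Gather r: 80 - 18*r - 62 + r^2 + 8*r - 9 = r^2 - 10*r + 9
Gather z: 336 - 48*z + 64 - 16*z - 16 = 384 - 64*z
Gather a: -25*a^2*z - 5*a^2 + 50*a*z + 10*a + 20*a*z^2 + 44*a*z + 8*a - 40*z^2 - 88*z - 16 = a^2*(-25*z - 5) + a*(20*z^2 + 94*z + 18) - 40*z^2 - 88*z - 16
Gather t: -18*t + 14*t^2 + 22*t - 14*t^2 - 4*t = 0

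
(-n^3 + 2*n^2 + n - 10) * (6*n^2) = -6*n^5 + 12*n^4 + 6*n^3 - 60*n^2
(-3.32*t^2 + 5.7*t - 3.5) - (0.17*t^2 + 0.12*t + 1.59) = -3.49*t^2 + 5.58*t - 5.09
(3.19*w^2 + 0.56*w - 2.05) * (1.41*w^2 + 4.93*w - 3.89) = 4.4979*w^4 + 16.5163*w^3 - 12.5388*w^2 - 12.2849*w + 7.9745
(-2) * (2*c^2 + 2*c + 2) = -4*c^2 - 4*c - 4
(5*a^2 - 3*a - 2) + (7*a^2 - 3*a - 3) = 12*a^2 - 6*a - 5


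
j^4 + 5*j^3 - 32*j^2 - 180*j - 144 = (j - 6)*(j + 1)*(j + 4)*(j + 6)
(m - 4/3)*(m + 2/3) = m^2 - 2*m/3 - 8/9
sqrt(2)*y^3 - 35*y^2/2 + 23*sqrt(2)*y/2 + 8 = (y - 8*sqrt(2))*(y - sqrt(2))*(sqrt(2)*y + 1/2)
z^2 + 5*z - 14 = (z - 2)*(z + 7)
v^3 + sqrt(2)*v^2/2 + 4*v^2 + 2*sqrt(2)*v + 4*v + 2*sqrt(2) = (v + 2)^2*(v + sqrt(2)/2)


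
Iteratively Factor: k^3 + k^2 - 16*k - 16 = (k + 4)*(k^2 - 3*k - 4) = (k + 1)*(k + 4)*(k - 4)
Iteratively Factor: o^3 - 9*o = (o + 3)*(o^2 - 3*o) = o*(o + 3)*(o - 3)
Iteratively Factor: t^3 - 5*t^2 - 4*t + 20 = (t + 2)*(t^2 - 7*t + 10) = (t - 5)*(t + 2)*(t - 2)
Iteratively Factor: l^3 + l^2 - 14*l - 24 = (l - 4)*(l^2 + 5*l + 6) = (l - 4)*(l + 2)*(l + 3)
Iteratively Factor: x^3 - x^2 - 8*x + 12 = (x - 2)*(x^2 + x - 6) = (x - 2)*(x + 3)*(x - 2)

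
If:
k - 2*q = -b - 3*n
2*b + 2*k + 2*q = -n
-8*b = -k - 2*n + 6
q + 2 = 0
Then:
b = -38/45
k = 182/45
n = -12/5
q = -2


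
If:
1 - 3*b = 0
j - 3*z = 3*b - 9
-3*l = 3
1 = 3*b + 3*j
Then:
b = 1/3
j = 0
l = -1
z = 8/3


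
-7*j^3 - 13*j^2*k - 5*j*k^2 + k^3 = (-7*j + k)*(j + k)^2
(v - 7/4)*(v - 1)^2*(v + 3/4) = v^4 - 3*v^3 + 27*v^2/16 + 13*v/8 - 21/16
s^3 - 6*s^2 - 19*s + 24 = (s - 8)*(s - 1)*(s + 3)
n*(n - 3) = n^2 - 3*n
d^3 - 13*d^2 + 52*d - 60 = (d - 6)*(d - 5)*(d - 2)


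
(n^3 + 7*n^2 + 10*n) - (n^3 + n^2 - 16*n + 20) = 6*n^2 + 26*n - 20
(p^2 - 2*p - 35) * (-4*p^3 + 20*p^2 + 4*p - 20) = -4*p^5 + 28*p^4 + 104*p^3 - 728*p^2 - 100*p + 700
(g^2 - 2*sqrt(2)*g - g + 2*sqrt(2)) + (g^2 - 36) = 2*g^2 - 2*sqrt(2)*g - g - 36 + 2*sqrt(2)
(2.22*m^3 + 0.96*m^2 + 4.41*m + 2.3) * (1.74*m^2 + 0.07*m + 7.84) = 3.8628*m^5 + 1.8258*m^4 + 25.1454*m^3 + 11.8371*m^2 + 34.7354*m + 18.032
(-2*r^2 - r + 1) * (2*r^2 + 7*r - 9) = -4*r^4 - 16*r^3 + 13*r^2 + 16*r - 9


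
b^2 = b^2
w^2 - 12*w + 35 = (w - 7)*(w - 5)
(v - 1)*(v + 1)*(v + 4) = v^3 + 4*v^2 - v - 4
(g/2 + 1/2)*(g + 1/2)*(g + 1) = g^3/2 + 5*g^2/4 + g + 1/4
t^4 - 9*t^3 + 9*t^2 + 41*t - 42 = (t - 7)*(t - 3)*(t - 1)*(t + 2)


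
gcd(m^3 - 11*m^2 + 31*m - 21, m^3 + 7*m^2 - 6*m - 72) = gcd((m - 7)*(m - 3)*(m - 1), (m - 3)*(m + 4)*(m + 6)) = m - 3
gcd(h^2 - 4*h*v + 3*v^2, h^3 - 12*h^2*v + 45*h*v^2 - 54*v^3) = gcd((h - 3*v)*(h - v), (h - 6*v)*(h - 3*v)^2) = -h + 3*v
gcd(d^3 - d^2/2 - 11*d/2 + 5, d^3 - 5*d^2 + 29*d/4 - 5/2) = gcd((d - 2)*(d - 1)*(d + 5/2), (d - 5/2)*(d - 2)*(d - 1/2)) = d - 2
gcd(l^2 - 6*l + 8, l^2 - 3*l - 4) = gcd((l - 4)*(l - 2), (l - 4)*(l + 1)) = l - 4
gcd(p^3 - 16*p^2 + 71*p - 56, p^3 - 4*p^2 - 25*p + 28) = p^2 - 8*p + 7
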